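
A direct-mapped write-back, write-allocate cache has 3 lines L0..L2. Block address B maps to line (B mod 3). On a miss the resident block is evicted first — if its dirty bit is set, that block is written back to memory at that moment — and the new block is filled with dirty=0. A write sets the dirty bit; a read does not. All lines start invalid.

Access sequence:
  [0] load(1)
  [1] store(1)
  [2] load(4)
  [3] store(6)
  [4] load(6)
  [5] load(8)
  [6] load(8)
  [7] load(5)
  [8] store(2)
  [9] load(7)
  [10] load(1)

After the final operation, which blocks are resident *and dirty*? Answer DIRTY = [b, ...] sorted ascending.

0: R B1 -> L1 miss  d=-]
1: W B1 -> L1 hit  d=D]
2: R B4 -> L1 miss wb->B1  d=-]
3: W B6 -> L0 miss  d=D]
4: R B6 -> L0 hit  d=D]
5: R B8 -> L2 miss  d=-]
6: R B8 -> L2 hit  d=-]
7: R B5 -> L2 miss  d=-]
8: W B2 -> L2 miss  d=D]
9: R B7 -> L1 miss  d=-]
10: R B1 -> L1 miss  d=-]

DIRTY = [2, 6]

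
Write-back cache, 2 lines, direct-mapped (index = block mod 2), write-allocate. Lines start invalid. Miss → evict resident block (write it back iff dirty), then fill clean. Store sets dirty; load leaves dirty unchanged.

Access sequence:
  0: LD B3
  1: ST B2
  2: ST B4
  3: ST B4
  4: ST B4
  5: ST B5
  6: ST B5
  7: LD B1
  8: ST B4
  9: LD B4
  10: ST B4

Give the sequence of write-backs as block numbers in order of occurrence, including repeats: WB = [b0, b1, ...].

WB = [2, 5]

  0 | R B3 → L1 miss [-]
  1 | W B2 → L0 miss [D]
  2 | W B4 → L0 miss wb→B2 [D]
  3 | W B4 → L0 hit [D]
  4 | W B4 → L0 hit [D]
  5 | W B5 → L1 miss [D]
  6 | W B5 → L1 hit [D]
  7 | R B1 → L1 miss wb→B5 [-]
  8 | W B4 → L0 hit [D]
  9 | R B4 → L0 hit [D]
  10 | W B4 → L0 hit [D]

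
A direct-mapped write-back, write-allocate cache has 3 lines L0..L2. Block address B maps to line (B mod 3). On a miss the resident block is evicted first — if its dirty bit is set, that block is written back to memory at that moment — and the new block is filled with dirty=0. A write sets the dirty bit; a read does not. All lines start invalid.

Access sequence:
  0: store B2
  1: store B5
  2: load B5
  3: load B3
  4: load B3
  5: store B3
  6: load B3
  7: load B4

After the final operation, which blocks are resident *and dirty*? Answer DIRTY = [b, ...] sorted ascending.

  0 | W B2 → L2 miss [D]
  1 | W B5 → L2 miss wb→B2 [D]
  2 | R B5 → L2 hit [D]
  3 | R B3 → L0 miss [-]
  4 | R B3 → L0 hit [-]
  5 | W B3 → L0 hit [D]
  6 | R B3 → L0 hit [D]
  7 | R B4 → L1 miss [-]

DIRTY = [3, 5]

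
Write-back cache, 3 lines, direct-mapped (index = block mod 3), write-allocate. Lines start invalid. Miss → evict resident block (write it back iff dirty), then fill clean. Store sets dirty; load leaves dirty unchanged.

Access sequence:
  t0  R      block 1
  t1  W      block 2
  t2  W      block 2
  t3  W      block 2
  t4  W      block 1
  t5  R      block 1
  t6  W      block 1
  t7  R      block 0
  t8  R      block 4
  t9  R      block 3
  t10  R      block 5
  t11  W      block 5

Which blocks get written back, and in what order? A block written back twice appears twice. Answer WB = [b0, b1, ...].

  0 | R B1 → L1 miss [-]
  1 | W B2 → L2 miss [D]
  2 | W B2 → L2 hit [D]
  3 | W B2 → L2 hit [D]
  4 | W B1 → L1 hit [D]
  5 | R B1 → L1 hit [D]
  6 | W B1 → L1 hit [D]
  7 | R B0 → L0 miss [-]
  8 | R B4 → L1 miss wb→B1 [-]
  9 | R B3 → L0 miss [-]
  10 | R B5 → L2 miss wb→B2 [-]
  11 | W B5 → L2 hit [D]

WB = [1, 2]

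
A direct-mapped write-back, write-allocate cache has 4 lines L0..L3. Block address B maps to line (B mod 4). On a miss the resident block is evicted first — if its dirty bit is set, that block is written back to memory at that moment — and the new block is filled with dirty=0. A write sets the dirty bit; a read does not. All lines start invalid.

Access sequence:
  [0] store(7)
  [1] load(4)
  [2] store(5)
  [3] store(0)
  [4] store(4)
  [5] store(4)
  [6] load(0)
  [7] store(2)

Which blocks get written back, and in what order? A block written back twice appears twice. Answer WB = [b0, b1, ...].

WB = [0, 4]

0: W B7 -> L3 miss  d=D]
1: R B4 -> L0 miss  d=-]
2: W B5 -> L1 miss  d=D]
3: W B0 -> L0 miss  d=D]
4: W B4 -> L0 miss wb->B0  d=D]
5: W B4 -> L0 hit  d=D]
6: R B0 -> L0 miss wb->B4  d=-]
7: W B2 -> L2 miss  d=D]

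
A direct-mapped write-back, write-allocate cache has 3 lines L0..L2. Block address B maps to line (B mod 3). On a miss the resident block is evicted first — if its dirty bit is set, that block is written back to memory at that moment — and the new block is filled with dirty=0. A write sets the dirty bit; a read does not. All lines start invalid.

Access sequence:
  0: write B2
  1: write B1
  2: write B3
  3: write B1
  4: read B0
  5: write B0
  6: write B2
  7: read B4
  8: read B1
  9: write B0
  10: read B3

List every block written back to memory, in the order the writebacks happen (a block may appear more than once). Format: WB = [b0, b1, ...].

WB = [3, 1, 0]

  0 | W B2 → L2 miss [D]
  1 | W B1 → L1 miss [D]
  2 | W B3 → L0 miss [D]
  3 | W B1 → L1 hit [D]
  4 | R B0 → L0 miss wb→B3 [-]
  5 | W B0 → L0 hit [D]
  6 | W B2 → L2 hit [D]
  7 | R B4 → L1 miss wb→B1 [-]
  8 | R B1 → L1 miss [-]
  9 | W B0 → L0 hit [D]
  10 | R B3 → L0 miss wb→B0 [-]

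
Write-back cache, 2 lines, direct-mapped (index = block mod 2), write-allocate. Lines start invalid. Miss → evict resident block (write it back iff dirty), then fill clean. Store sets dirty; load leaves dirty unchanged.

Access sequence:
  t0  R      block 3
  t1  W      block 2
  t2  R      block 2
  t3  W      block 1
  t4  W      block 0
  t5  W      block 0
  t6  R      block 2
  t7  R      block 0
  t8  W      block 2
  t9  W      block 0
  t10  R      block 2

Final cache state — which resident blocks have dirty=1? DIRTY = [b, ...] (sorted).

DIRTY = [1]

0: R B3 → L1 miss [-]
1: W B2 → L0 miss [D]
2: R B2 → L0 hit [D]
3: W B1 → L1 miss [D]
4: W B0 → L0 miss wb→B2 [D]
5: W B0 → L0 hit [D]
6: R B2 → L0 miss wb→B0 [-]
7: R B0 → L0 miss [-]
8: W B2 → L0 miss [D]
9: W B0 → L0 miss wb→B2 [D]
10: R B2 → L0 miss wb→B0 [-]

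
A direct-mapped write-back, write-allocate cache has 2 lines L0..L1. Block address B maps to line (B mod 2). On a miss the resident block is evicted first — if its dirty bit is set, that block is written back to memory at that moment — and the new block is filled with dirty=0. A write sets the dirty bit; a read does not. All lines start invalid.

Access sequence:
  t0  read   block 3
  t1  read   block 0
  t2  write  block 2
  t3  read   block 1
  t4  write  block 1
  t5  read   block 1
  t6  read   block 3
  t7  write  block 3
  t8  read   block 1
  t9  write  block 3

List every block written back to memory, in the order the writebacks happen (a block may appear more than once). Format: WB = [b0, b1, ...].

WB = [1, 3]

  0 | R B3 → L1 miss [-]
  1 | R B0 → L0 miss [-]
  2 | W B2 → L0 miss [D]
  3 | R B1 → L1 miss [-]
  4 | W B1 → L1 hit [D]
  5 | R B1 → L1 hit [D]
  6 | R B3 → L1 miss wb→B1 [-]
  7 | W B3 → L1 hit [D]
  8 | R B1 → L1 miss wb→B3 [-]
  9 | W B3 → L1 miss [D]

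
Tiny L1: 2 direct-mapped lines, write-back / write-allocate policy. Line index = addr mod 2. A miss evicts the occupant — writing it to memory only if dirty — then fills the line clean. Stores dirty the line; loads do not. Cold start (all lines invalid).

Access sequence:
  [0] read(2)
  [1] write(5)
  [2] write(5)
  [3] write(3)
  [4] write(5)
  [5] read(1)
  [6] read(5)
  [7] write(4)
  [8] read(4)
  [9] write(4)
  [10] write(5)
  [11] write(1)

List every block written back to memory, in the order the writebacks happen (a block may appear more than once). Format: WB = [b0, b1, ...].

WB = [5, 3, 5, 5]

  0 | R B2 → L0 miss [-]
  1 | W B5 → L1 miss [D]
  2 | W B5 → L1 hit [D]
  3 | W B3 → L1 miss wb→B5 [D]
  4 | W B5 → L1 miss wb→B3 [D]
  5 | R B1 → L1 miss wb→B5 [-]
  6 | R B5 → L1 miss [-]
  7 | W B4 → L0 miss [D]
  8 | R B4 → L0 hit [D]
  9 | W B4 → L0 hit [D]
  10 | W B5 → L1 hit [D]
  11 | W B1 → L1 miss wb→B5 [D]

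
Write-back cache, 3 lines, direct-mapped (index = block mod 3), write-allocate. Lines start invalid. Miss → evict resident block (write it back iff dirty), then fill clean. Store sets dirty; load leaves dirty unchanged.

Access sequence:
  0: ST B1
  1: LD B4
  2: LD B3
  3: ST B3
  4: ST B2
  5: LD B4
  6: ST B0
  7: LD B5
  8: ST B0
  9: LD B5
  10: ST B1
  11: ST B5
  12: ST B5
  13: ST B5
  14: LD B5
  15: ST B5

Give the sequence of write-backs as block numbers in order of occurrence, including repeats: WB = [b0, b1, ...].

0: W B1 -> L1 miss  d=D]
1: R B4 -> L1 miss wb->B1  d=-]
2: R B3 -> L0 miss  d=-]
3: W B3 -> L0 hit  d=D]
4: W B2 -> L2 miss  d=D]
5: R B4 -> L1 hit  d=-]
6: W B0 -> L0 miss wb->B3  d=D]
7: R B5 -> L2 miss wb->B2  d=-]
8: W B0 -> L0 hit  d=D]
9: R B5 -> L2 hit  d=-]
10: W B1 -> L1 miss  d=D]
11: W B5 -> L2 hit  d=D]
12: W B5 -> L2 hit  d=D]
13: W B5 -> L2 hit  d=D]
14: R B5 -> L2 hit  d=D]
15: W B5 -> L2 hit  d=D]

WB = [1, 3, 2]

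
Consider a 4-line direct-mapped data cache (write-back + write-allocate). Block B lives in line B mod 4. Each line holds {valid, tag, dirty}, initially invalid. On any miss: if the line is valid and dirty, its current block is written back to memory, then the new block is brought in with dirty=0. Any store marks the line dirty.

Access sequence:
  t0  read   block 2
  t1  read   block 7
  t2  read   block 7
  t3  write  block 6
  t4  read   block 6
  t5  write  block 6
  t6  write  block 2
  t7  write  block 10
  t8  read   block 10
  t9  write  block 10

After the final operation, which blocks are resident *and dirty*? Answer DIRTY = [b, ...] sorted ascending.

0: R B2 -> L2 miss  d=-]
1: R B7 -> L3 miss  d=-]
2: R B7 -> L3 hit  d=-]
3: W B6 -> L2 miss  d=D]
4: R B6 -> L2 hit  d=D]
5: W B6 -> L2 hit  d=D]
6: W B2 -> L2 miss wb->B6  d=D]
7: W B10 -> L2 miss wb->B2  d=D]
8: R B10 -> L2 hit  d=D]
9: W B10 -> L2 hit  d=D]

DIRTY = [10]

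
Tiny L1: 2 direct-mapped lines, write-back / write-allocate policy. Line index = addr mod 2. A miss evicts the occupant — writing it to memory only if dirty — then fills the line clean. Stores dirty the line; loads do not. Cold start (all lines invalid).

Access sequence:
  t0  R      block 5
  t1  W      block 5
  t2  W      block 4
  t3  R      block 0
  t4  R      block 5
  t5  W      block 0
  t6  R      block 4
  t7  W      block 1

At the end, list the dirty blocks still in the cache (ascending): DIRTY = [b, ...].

0: R B5 -> L1 miss  d=-]
1: W B5 -> L1 hit  d=D]
2: W B4 -> L0 miss  d=D]
3: R B0 -> L0 miss wb->B4  d=-]
4: R B5 -> L1 hit  d=D]
5: W B0 -> L0 hit  d=D]
6: R B4 -> L0 miss wb->B0  d=-]
7: W B1 -> L1 miss wb->B5  d=D]

DIRTY = [1]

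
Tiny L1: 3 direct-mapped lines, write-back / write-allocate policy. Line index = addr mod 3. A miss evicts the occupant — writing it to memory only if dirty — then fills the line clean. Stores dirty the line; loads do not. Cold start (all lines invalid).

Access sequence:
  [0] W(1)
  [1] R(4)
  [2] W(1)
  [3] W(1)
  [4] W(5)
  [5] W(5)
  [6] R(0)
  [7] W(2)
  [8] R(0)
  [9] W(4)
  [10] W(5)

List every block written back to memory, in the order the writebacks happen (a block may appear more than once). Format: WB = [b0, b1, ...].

0: W B1 -> L1 miss  d=D]
1: R B4 -> L1 miss wb->B1  d=-]
2: W B1 -> L1 miss  d=D]
3: W B1 -> L1 hit  d=D]
4: W B5 -> L2 miss  d=D]
5: W B5 -> L2 hit  d=D]
6: R B0 -> L0 miss  d=-]
7: W B2 -> L2 miss wb->B5  d=D]
8: R B0 -> L0 hit  d=-]
9: W B4 -> L1 miss wb->B1  d=D]
10: W B5 -> L2 miss wb->B2  d=D]

WB = [1, 5, 1, 2]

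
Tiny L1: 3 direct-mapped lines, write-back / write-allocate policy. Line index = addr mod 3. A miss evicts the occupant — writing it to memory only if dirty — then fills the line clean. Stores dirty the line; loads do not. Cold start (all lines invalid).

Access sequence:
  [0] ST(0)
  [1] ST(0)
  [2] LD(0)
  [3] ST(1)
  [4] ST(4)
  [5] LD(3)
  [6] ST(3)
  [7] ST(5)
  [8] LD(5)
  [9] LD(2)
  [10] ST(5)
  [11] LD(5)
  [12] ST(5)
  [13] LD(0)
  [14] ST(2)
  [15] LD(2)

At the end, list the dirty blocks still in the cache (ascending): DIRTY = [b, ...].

DIRTY = [2, 4]

  0 | W B0 → L0 miss [D]
  1 | W B0 → L0 hit [D]
  2 | R B0 → L0 hit [D]
  3 | W B1 → L1 miss [D]
  4 | W B4 → L1 miss wb→B1 [D]
  5 | R B3 → L0 miss wb→B0 [-]
  6 | W B3 → L0 hit [D]
  7 | W B5 → L2 miss [D]
  8 | R B5 → L2 hit [D]
  9 | R B2 → L2 miss wb→B5 [-]
  10 | W B5 → L2 miss [D]
  11 | R B5 → L2 hit [D]
  12 | W B5 → L2 hit [D]
  13 | R B0 → L0 miss wb→B3 [-]
  14 | W B2 → L2 miss wb→B5 [D]
  15 | R B2 → L2 hit [D]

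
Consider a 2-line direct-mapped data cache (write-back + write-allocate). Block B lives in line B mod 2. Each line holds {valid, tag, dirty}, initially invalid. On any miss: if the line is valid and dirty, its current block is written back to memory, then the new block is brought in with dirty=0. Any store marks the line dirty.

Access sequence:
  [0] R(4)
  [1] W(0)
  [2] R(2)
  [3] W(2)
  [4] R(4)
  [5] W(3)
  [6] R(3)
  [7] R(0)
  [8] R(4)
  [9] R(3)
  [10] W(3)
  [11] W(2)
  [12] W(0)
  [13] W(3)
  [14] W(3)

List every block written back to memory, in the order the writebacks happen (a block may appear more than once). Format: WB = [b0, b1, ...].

0: R B4 -> L0 miss  d=-]
1: W B0 -> L0 miss  d=D]
2: R B2 -> L0 miss wb->B0  d=-]
3: W B2 -> L0 hit  d=D]
4: R B4 -> L0 miss wb->B2  d=-]
5: W B3 -> L1 miss  d=D]
6: R B3 -> L1 hit  d=D]
7: R B0 -> L0 miss  d=-]
8: R B4 -> L0 miss  d=-]
9: R B3 -> L1 hit  d=D]
10: W B3 -> L1 hit  d=D]
11: W B2 -> L0 miss  d=D]
12: W B0 -> L0 miss wb->B2  d=D]
13: W B3 -> L1 hit  d=D]
14: W B3 -> L1 hit  d=D]

WB = [0, 2, 2]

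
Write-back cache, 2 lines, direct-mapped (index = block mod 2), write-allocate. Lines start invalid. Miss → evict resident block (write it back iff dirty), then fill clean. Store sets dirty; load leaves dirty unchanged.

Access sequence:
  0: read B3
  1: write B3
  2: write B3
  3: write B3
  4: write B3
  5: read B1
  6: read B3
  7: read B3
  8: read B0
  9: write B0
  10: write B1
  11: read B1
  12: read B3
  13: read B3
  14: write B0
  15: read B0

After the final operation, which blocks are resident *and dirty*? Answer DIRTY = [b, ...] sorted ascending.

DIRTY = [0]

0: R B3 → L1 miss [-]
1: W B3 → L1 hit [D]
2: W B3 → L1 hit [D]
3: W B3 → L1 hit [D]
4: W B3 → L1 hit [D]
5: R B1 → L1 miss wb→B3 [-]
6: R B3 → L1 miss [-]
7: R B3 → L1 hit [-]
8: R B0 → L0 miss [-]
9: W B0 → L0 hit [D]
10: W B1 → L1 miss [D]
11: R B1 → L1 hit [D]
12: R B3 → L1 miss wb→B1 [-]
13: R B3 → L1 hit [-]
14: W B0 → L0 hit [D]
15: R B0 → L0 hit [D]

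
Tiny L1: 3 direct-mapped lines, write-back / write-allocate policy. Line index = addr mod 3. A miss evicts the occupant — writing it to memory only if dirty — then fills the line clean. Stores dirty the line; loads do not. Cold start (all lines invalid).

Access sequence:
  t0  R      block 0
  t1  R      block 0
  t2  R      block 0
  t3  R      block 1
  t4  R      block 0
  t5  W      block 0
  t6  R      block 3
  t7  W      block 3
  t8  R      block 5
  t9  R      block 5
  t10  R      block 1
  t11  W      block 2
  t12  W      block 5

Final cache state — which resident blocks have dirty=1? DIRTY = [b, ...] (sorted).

  0 | R B0 → L0 miss [-]
  1 | R B0 → L0 hit [-]
  2 | R B0 → L0 hit [-]
  3 | R B1 → L1 miss [-]
  4 | R B0 → L0 hit [-]
  5 | W B0 → L0 hit [D]
  6 | R B3 → L0 miss wb→B0 [-]
  7 | W B3 → L0 hit [D]
  8 | R B5 → L2 miss [-]
  9 | R B5 → L2 hit [-]
  10 | R B1 → L1 hit [-]
  11 | W B2 → L2 miss [D]
  12 | W B5 → L2 miss wb→B2 [D]

DIRTY = [3, 5]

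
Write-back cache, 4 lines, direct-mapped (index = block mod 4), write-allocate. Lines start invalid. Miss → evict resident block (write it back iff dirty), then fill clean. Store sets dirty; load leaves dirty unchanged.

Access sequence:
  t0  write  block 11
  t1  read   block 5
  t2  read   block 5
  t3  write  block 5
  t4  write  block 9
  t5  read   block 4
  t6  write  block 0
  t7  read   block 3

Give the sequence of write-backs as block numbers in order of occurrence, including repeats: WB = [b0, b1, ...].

WB = [5, 11]

0: W B11 → L3 miss [D]
1: R B5 → L1 miss [-]
2: R B5 → L1 hit [-]
3: W B5 → L1 hit [D]
4: W B9 → L1 miss wb→B5 [D]
5: R B4 → L0 miss [-]
6: W B0 → L0 miss [D]
7: R B3 → L3 miss wb→B11 [-]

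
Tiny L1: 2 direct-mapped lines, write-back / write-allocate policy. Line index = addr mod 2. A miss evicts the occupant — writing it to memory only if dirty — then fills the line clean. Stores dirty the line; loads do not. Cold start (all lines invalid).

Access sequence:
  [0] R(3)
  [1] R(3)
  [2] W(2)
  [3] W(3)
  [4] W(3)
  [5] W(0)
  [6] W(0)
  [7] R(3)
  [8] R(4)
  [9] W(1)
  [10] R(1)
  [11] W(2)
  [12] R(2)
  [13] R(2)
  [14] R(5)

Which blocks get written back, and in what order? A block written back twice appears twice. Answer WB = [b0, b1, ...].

WB = [2, 0, 3, 1]

0: R B3 → L1 miss [-]
1: R B3 → L1 hit [-]
2: W B2 → L0 miss [D]
3: W B3 → L1 hit [D]
4: W B3 → L1 hit [D]
5: W B0 → L0 miss wb→B2 [D]
6: W B0 → L0 hit [D]
7: R B3 → L1 hit [D]
8: R B4 → L0 miss wb→B0 [-]
9: W B1 → L1 miss wb→B3 [D]
10: R B1 → L1 hit [D]
11: W B2 → L0 miss [D]
12: R B2 → L0 hit [D]
13: R B2 → L0 hit [D]
14: R B5 → L1 miss wb→B1 [-]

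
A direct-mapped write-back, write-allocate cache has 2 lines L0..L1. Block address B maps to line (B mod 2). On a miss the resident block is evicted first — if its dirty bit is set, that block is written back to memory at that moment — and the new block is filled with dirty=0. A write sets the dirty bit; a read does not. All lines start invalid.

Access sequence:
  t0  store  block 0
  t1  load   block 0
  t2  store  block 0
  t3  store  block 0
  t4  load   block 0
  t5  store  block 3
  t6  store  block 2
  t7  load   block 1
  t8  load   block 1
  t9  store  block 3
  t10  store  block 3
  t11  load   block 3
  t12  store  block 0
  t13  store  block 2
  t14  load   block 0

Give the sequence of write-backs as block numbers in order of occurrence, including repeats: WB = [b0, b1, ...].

WB = [0, 3, 2, 0, 2]

0: W B0 → L0 miss [D]
1: R B0 → L0 hit [D]
2: W B0 → L0 hit [D]
3: W B0 → L0 hit [D]
4: R B0 → L0 hit [D]
5: W B3 → L1 miss [D]
6: W B2 → L0 miss wb→B0 [D]
7: R B1 → L1 miss wb→B3 [-]
8: R B1 → L1 hit [-]
9: W B3 → L1 miss [D]
10: W B3 → L1 hit [D]
11: R B3 → L1 hit [D]
12: W B0 → L0 miss wb→B2 [D]
13: W B2 → L0 miss wb→B0 [D]
14: R B0 → L0 miss wb→B2 [-]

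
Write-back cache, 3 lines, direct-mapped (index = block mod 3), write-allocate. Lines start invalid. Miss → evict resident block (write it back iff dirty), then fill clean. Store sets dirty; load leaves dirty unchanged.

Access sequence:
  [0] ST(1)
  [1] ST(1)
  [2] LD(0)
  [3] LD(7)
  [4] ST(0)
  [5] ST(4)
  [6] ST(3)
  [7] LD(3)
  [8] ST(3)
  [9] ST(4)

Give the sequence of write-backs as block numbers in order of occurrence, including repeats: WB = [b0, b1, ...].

  0 | W B1 → L1 miss [D]
  1 | W B1 → L1 hit [D]
  2 | R B0 → L0 miss [-]
  3 | R B7 → L1 miss wb→B1 [-]
  4 | W B0 → L0 hit [D]
  5 | W B4 → L1 miss [D]
  6 | W B3 → L0 miss wb→B0 [D]
  7 | R B3 → L0 hit [D]
  8 | W B3 → L0 hit [D]
  9 | W B4 → L1 hit [D]

WB = [1, 0]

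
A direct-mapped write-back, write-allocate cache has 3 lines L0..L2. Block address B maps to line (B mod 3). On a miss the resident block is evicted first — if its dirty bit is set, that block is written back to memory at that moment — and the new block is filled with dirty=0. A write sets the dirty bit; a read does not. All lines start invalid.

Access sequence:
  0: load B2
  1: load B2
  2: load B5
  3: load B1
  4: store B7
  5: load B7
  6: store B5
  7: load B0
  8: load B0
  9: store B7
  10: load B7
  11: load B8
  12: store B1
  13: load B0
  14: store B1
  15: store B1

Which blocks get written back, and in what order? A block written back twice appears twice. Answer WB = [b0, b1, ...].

WB = [5, 7]

  0 | R B2 → L2 miss [-]
  1 | R B2 → L2 hit [-]
  2 | R B5 → L2 miss [-]
  3 | R B1 → L1 miss [-]
  4 | W B7 → L1 miss [D]
  5 | R B7 → L1 hit [D]
  6 | W B5 → L2 hit [D]
  7 | R B0 → L0 miss [-]
  8 | R B0 → L0 hit [-]
  9 | W B7 → L1 hit [D]
  10 | R B7 → L1 hit [D]
  11 | R B8 → L2 miss wb→B5 [-]
  12 | W B1 → L1 miss wb→B7 [D]
  13 | R B0 → L0 hit [-]
  14 | W B1 → L1 hit [D]
  15 | W B1 → L1 hit [D]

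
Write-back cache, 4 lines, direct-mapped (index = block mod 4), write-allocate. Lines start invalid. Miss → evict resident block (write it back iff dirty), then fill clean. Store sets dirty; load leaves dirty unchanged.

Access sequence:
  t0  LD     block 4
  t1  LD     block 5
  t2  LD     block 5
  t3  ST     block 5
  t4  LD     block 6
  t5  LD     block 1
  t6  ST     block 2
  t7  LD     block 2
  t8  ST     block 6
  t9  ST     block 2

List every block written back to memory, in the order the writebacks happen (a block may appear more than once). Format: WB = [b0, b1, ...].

WB = [5, 2, 6]

0: R B4 -> L0 miss  d=-]
1: R B5 -> L1 miss  d=-]
2: R B5 -> L1 hit  d=-]
3: W B5 -> L1 hit  d=D]
4: R B6 -> L2 miss  d=-]
5: R B1 -> L1 miss wb->B5  d=-]
6: W B2 -> L2 miss  d=D]
7: R B2 -> L2 hit  d=D]
8: W B6 -> L2 miss wb->B2  d=D]
9: W B2 -> L2 miss wb->B6  d=D]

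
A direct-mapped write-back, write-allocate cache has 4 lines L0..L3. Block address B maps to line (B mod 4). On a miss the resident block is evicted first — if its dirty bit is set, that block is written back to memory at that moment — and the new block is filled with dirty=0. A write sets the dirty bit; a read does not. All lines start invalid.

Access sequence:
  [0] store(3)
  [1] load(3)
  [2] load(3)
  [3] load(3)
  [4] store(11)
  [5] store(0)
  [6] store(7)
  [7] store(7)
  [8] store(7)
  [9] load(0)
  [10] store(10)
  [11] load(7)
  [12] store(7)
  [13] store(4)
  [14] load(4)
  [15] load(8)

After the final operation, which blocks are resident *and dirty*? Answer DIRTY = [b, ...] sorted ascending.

0: W B3 → L3 miss [D]
1: R B3 → L3 hit [D]
2: R B3 → L3 hit [D]
3: R B3 → L3 hit [D]
4: W B11 → L3 miss wb→B3 [D]
5: W B0 → L0 miss [D]
6: W B7 → L3 miss wb→B11 [D]
7: W B7 → L3 hit [D]
8: W B7 → L3 hit [D]
9: R B0 → L0 hit [D]
10: W B10 → L2 miss [D]
11: R B7 → L3 hit [D]
12: W B7 → L3 hit [D]
13: W B4 → L0 miss wb→B0 [D]
14: R B4 → L0 hit [D]
15: R B8 → L0 miss wb→B4 [-]

DIRTY = [7, 10]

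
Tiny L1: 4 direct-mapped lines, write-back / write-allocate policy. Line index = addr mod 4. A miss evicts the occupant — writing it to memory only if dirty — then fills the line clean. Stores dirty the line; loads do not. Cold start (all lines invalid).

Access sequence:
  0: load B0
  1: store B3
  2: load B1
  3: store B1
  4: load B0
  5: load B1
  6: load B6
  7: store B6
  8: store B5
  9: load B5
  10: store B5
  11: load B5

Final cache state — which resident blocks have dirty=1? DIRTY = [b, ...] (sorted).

  0 | R B0 → L0 miss [-]
  1 | W B3 → L3 miss [D]
  2 | R B1 → L1 miss [-]
  3 | W B1 → L1 hit [D]
  4 | R B0 → L0 hit [-]
  5 | R B1 → L1 hit [D]
  6 | R B6 → L2 miss [-]
  7 | W B6 → L2 hit [D]
  8 | W B5 → L1 miss wb→B1 [D]
  9 | R B5 → L1 hit [D]
  10 | W B5 → L1 hit [D]
  11 | R B5 → L1 hit [D]

DIRTY = [3, 5, 6]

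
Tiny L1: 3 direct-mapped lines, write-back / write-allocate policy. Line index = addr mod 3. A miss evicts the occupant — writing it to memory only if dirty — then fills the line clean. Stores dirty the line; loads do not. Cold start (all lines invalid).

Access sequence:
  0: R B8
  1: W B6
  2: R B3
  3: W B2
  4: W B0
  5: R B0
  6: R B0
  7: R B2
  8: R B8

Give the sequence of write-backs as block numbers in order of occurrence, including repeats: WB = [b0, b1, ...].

WB = [6, 2]

0: R B8 → L2 miss [-]
1: W B6 → L0 miss [D]
2: R B3 → L0 miss wb→B6 [-]
3: W B2 → L2 miss [D]
4: W B0 → L0 miss [D]
5: R B0 → L0 hit [D]
6: R B0 → L0 hit [D]
7: R B2 → L2 hit [D]
8: R B8 → L2 miss wb→B2 [-]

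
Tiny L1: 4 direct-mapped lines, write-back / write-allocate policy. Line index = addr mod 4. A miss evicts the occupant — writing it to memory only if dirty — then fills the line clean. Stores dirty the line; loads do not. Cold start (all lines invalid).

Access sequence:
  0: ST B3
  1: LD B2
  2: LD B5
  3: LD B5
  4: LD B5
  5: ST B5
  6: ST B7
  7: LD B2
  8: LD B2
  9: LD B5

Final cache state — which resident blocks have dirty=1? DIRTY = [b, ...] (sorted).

0: W B3 -> L3 miss  d=D]
1: R B2 -> L2 miss  d=-]
2: R B5 -> L1 miss  d=-]
3: R B5 -> L1 hit  d=-]
4: R B5 -> L1 hit  d=-]
5: W B5 -> L1 hit  d=D]
6: W B7 -> L3 miss wb->B3  d=D]
7: R B2 -> L2 hit  d=-]
8: R B2 -> L2 hit  d=-]
9: R B5 -> L1 hit  d=D]

DIRTY = [5, 7]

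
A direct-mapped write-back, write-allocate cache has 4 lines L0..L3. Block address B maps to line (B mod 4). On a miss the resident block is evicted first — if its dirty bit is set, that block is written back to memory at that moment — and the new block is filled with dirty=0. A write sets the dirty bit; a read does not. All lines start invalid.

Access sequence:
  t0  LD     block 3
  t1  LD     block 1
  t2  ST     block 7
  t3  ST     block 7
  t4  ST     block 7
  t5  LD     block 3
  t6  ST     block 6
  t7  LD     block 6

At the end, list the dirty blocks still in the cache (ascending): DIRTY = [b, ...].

  0 | R B3 → L3 miss [-]
  1 | R B1 → L1 miss [-]
  2 | W B7 → L3 miss [D]
  3 | W B7 → L3 hit [D]
  4 | W B7 → L3 hit [D]
  5 | R B3 → L3 miss wb→B7 [-]
  6 | W B6 → L2 miss [D]
  7 | R B6 → L2 hit [D]

DIRTY = [6]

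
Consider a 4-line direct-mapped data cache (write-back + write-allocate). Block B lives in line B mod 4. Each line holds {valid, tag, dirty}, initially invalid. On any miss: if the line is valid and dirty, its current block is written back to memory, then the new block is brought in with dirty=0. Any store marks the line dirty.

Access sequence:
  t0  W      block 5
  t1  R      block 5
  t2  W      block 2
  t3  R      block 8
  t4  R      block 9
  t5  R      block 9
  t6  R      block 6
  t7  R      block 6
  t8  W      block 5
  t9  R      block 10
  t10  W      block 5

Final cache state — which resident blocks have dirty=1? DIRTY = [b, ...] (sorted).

0: W B5 -> L1 miss  d=D]
1: R B5 -> L1 hit  d=D]
2: W B2 -> L2 miss  d=D]
3: R B8 -> L0 miss  d=-]
4: R B9 -> L1 miss wb->B5  d=-]
5: R B9 -> L1 hit  d=-]
6: R B6 -> L2 miss wb->B2  d=-]
7: R B6 -> L2 hit  d=-]
8: W B5 -> L1 miss  d=D]
9: R B10 -> L2 miss  d=-]
10: W B5 -> L1 hit  d=D]

DIRTY = [5]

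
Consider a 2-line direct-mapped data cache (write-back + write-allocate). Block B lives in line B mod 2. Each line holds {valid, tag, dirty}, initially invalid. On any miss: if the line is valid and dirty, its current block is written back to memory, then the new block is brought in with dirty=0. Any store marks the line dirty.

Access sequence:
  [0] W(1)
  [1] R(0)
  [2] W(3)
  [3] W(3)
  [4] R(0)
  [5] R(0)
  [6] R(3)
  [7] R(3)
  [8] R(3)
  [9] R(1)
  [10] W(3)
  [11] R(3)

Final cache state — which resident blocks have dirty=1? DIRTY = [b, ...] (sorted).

DIRTY = [3]

0: W B1 -> L1 miss  d=D]
1: R B0 -> L0 miss  d=-]
2: W B3 -> L1 miss wb->B1  d=D]
3: W B3 -> L1 hit  d=D]
4: R B0 -> L0 hit  d=-]
5: R B0 -> L0 hit  d=-]
6: R B3 -> L1 hit  d=D]
7: R B3 -> L1 hit  d=D]
8: R B3 -> L1 hit  d=D]
9: R B1 -> L1 miss wb->B3  d=-]
10: W B3 -> L1 miss  d=D]
11: R B3 -> L1 hit  d=D]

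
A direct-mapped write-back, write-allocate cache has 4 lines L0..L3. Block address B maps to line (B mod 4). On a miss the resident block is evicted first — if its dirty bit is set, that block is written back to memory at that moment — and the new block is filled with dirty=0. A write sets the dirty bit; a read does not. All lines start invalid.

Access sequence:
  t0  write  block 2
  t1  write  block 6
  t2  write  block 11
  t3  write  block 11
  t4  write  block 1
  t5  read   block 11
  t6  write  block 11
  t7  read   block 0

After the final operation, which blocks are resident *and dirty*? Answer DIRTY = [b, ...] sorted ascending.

0: W B2 -> L2 miss  d=D]
1: W B6 -> L2 miss wb->B2  d=D]
2: W B11 -> L3 miss  d=D]
3: W B11 -> L3 hit  d=D]
4: W B1 -> L1 miss  d=D]
5: R B11 -> L3 hit  d=D]
6: W B11 -> L3 hit  d=D]
7: R B0 -> L0 miss  d=-]

DIRTY = [1, 6, 11]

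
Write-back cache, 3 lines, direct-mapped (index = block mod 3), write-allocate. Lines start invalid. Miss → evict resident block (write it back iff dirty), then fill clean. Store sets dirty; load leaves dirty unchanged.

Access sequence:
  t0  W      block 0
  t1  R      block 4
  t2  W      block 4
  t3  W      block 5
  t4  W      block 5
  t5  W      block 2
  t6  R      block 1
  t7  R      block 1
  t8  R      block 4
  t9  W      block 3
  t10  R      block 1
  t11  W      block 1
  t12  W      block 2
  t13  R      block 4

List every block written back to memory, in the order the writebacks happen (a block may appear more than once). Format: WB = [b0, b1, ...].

  0 | W B0 → L0 miss [D]
  1 | R B4 → L1 miss [-]
  2 | W B4 → L1 hit [D]
  3 | W B5 → L2 miss [D]
  4 | W B5 → L2 hit [D]
  5 | W B2 → L2 miss wb→B5 [D]
  6 | R B1 → L1 miss wb→B4 [-]
  7 | R B1 → L1 hit [-]
  8 | R B4 → L1 miss [-]
  9 | W B3 → L0 miss wb→B0 [D]
  10 | R B1 → L1 miss [-]
  11 | W B1 → L1 hit [D]
  12 | W B2 → L2 hit [D]
  13 | R B4 → L1 miss wb→B1 [-]

WB = [5, 4, 0, 1]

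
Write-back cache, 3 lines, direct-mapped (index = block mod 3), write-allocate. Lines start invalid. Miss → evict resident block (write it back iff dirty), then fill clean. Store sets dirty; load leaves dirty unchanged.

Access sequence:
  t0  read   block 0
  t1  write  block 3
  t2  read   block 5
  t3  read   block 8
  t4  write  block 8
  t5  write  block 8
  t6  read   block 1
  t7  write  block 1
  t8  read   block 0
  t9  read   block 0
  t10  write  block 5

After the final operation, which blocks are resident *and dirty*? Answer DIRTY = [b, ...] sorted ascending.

0: R B0 -> L0 miss  d=-]
1: W B3 -> L0 miss  d=D]
2: R B5 -> L2 miss  d=-]
3: R B8 -> L2 miss  d=-]
4: W B8 -> L2 hit  d=D]
5: W B8 -> L2 hit  d=D]
6: R B1 -> L1 miss  d=-]
7: W B1 -> L1 hit  d=D]
8: R B0 -> L0 miss wb->B3  d=-]
9: R B0 -> L0 hit  d=-]
10: W B5 -> L2 miss wb->B8  d=D]

DIRTY = [1, 5]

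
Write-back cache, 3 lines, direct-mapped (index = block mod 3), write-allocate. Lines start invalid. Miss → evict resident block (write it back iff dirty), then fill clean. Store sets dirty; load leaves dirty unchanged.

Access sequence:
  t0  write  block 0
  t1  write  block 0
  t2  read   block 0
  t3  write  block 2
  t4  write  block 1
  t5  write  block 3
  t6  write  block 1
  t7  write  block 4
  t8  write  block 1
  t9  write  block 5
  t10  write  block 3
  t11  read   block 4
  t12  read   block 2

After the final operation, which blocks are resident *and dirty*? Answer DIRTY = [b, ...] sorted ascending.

DIRTY = [3]

0: W B0 -> L0 miss  d=D]
1: W B0 -> L0 hit  d=D]
2: R B0 -> L0 hit  d=D]
3: W B2 -> L2 miss  d=D]
4: W B1 -> L1 miss  d=D]
5: W B3 -> L0 miss wb->B0  d=D]
6: W B1 -> L1 hit  d=D]
7: W B4 -> L1 miss wb->B1  d=D]
8: W B1 -> L1 miss wb->B4  d=D]
9: W B5 -> L2 miss wb->B2  d=D]
10: W B3 -> L0 hit  d=D]
11: R B4 -> L1 miss wb->B1  d=-]
12: R B2 -> L2 miss wb->B5  d=-]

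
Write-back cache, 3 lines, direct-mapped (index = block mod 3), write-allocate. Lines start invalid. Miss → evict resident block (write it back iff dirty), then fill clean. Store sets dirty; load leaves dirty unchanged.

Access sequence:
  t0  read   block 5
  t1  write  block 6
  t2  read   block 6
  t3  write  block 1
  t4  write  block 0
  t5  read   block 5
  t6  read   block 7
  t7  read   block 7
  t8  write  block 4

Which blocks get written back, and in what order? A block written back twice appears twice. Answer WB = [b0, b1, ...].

WB = [6, 1]

0: R B5 -> L2 miss  d=-]
1: W B6 -> L0 miss  d=D]
2: R B6 -> L0 hit  d=D]
3: W B1 -> L1 miss  d=D]
4: W B0 -> L0 miss wb->B6  d=D]
5: R B5 -> L2 hit  d=-]
6: R B7 -> L1 miss wb->B1  d=-]
7: R B7 -> L1 hit  d=-]
8: W B4 -> L1 miss  d=D]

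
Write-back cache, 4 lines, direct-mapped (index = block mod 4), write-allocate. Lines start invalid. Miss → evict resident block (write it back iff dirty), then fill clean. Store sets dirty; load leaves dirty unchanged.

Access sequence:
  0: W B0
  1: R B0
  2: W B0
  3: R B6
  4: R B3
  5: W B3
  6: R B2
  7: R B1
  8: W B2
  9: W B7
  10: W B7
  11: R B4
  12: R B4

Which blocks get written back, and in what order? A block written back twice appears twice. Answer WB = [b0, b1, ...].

  0 | W B0 → L0 miss [D]
  1 | R B0 → L0 hit [D]
  2 | W B0 → L0 hit [D]
  3 | R B6 → L2 miss [-]
  4 | R B3 → L3 miss [-]
  5 | W B3 → L3 hit [D]
  6 | R B2 → L2 miss [-]
  7 | R B1 → L1 miss [-]
  8 | W B2 → L2 hit [D]
  9 | W B7 → L3 miss wb→B3 [D]
  10 | W B7 → L3 hit [D]
  11 | R B4 → L0 miss wb→B0 [-]
  12 | R B4 → L0 hit [-]

WB = [3, 0]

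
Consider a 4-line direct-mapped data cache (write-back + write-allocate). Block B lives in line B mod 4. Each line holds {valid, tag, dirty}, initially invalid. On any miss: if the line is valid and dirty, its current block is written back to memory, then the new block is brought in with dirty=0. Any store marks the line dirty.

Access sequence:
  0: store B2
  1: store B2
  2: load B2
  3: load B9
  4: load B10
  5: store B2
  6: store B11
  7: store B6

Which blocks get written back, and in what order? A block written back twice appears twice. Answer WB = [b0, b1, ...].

WB = [2, 2]

0: W B2 → L2 miss [D]
1: W B2 → L2 hit [D]
2: R B2 → L2 hit [D]
3: R B9 → L1 miss [-]
4: R B10 → L2 miss wb→B2 [-]
5: W B2 → L2 miss [D]
6: W B11 → L3 miss [D]
7: W B6 → L2 miss wb→B2 [D]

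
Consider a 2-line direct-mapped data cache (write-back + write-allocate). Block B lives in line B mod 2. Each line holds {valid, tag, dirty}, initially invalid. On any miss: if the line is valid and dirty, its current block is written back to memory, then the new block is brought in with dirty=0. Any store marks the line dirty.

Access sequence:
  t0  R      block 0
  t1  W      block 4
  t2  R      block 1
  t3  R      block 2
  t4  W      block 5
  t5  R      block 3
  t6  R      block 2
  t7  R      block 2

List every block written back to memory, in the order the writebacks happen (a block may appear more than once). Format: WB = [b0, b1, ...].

0: R B0 → L0 miss [-]
1: W B4 → L0 miss [D]
2: R B1 → L1 miss [-]
3: R B2 → L0 miss wb→B4 [-]
4: W B5 → L1 miss [D]
5: R B3 → L1 miss wb→B5 [-]
6: R B2 → L0 hit [-]
7: R B2 → L0 hit [-]

WB = [4, 5]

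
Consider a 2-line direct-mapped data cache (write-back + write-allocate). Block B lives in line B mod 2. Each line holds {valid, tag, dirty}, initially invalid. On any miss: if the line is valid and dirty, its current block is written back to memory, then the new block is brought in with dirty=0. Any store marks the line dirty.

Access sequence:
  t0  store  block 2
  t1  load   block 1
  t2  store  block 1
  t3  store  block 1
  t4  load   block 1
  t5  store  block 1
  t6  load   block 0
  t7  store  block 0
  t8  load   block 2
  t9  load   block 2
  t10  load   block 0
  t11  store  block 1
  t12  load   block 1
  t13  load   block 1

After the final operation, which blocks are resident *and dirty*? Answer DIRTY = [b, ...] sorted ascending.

DIRTY = [1]

0: W B2 -> L0 miss  d=D]
1: R B1 -> L1 miss  d=-]
2: W B1 -> L1 hit  d=D]
3: W B1 -> L1 hit  d=D]
4: R B1 -> L1 hit  d=D]
5: W B1 -> L1 hit  d=D]
6: R B0 -> L0 miss wb->B2  d=-]
7: W B0 -> L0 hit  d=D]
8: R B2 -> L0 miss wb->B0  d=-]
9: R B2 -> L0 hit  d=-]
10: R B0 -> L0 miss  d=-]
11: W B1 -> L1 hit  d=D]
12: R B1 -> L1 hit  d=D]
13: R B1 -> L1 hit  d=D]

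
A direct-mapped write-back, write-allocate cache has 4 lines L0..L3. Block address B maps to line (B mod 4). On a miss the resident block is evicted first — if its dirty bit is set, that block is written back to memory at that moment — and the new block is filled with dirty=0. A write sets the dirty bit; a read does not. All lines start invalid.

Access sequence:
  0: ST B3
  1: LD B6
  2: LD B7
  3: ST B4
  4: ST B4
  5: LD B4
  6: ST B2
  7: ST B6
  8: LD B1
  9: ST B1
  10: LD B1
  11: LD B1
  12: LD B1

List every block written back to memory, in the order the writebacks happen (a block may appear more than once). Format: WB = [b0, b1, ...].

  0 | W B3 → L3 miss [D]
  1 | R B6 → L2 miss [-]
  2 | R B7 → L3 miss wb→B3 [-]
  3 | W B4 → L0 miss [D]
  4 | W B4 → L0 hit [D]
  5 | R B4 → L0 hit [D]
  6 | W B2 → L2 miss [D]
  7 | W B6 → L2 miss wb→B2 [D]
  8 | R B1 → L1 miss [-]
  9 | W B1 → L1 hit [D]
  10 | R B1 → L1 hit [D]
  11 | R B1 → L1 hit [D]
  12 | R B1 → L1 hit [D]

WB = [3, 2]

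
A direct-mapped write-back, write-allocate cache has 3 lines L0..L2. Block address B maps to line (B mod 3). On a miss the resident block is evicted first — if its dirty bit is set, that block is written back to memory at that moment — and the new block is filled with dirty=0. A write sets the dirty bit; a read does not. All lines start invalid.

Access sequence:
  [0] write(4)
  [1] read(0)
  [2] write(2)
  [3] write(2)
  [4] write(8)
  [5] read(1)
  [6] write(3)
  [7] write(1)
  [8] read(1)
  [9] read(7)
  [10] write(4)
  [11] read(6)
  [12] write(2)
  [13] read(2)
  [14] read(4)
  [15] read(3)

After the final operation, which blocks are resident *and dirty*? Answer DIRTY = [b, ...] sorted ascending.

DIRTY = [2, 4]

  0 | W B4 → L1 miss [D]
  1 | R B0 → L0 miss [-]
  2 | W B2 → L2 miss [D]
  3 | W B2 → L2 hit [D]
  4 | W B8 → L2 miss wb→B2 [D]
  5 | R B1 → L1 miss wb→B4 [-]
  6 | W B3 → L0 miss [D]
  7 | W B1 → L1 hit [D]
  8 | R B1 → L1 hit [D]
  9 | R B7 → L1 miss wb→B1 [-]
  10 | W B4 → L1 miss [D]
  11 | R B6 → L0 miss wb→B3 [-]
  12 | W B2 → L2 miss wb→B8 [D]
  13 | R B2 → L2 hit [D]
  14 | R B4 → L1 hit [D]
  15 | R B3 → L0 miss [-]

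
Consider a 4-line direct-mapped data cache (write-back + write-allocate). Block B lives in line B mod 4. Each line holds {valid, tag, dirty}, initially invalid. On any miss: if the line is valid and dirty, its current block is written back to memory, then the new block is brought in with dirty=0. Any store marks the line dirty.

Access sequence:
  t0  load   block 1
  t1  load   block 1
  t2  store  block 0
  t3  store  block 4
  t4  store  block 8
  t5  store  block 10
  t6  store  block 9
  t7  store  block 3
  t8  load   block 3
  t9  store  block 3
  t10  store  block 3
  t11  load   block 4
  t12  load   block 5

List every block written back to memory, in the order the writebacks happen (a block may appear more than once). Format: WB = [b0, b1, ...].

WB = [0, 4, 8, 9]

  0 | R B1 → L1 miss [-]
  1 | R B1 → L1 hit [-]
  2 | W B0 → L0 miss [D]
  3 | W B4 → L0 miss wb→B0 [D]
  4 | W B8 → L0 miss wb→B4 [D]
  5 | W B10 → L2 miss [D]
  6 | W B9 → L1 miss [D]
  7 | W B3 → L3 miss [D]
  8 | R B3 → L3 hit [D]
  9 | W B3 → L3 hit [D]
  10 | W B3 → L3 hit [D]
  11 | R B4 → L0 miss wb→B8 [-]
  12 | R B5 → L1 miss wb→B9 [-]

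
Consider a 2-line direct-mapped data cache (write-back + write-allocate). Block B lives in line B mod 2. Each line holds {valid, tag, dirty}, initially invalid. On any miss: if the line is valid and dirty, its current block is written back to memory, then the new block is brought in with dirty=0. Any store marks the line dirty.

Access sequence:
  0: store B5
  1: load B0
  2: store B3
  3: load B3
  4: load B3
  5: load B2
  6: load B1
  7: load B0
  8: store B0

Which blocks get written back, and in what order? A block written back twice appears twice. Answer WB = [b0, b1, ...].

  0 | W B5 → L1 miss [D]
  1 | R B0 → L0 miss [-]
  2 | W B3 → L1 miss wb→B5 [D]
  3 | R B3 → L1 hit [D]
  4 | R B3 → L1 hit [D]
  5 | R B2 → L0 miss [-]
  6 | R B1 → L1 miss wb→B3 [-]
  7 | R B0 → L0 miss [-]
  8 | W B0 → L0 hit [D]

WB = [5, 3]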